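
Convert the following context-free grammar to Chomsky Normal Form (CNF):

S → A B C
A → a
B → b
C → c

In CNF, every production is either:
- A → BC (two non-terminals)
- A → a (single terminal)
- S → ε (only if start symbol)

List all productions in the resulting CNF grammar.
The grammar has no ε-productions or unit productions to eliminate.
A → a is already in CNF (single terminal) – keep it.
B → b is already in CNF (single terminal) – keep it.
C → c is already in CNF (single terminal) – keep it.
S → A B C has 3 symbols on the right: break it into binary productions S → A X0, X0 → B C.
Resulting CNF grammar (5 productions): A → a; B → b; C → c; S → A X0; X0 → B C

Final answer: A → a; B → b; C → c; S → A X0; X0 → B C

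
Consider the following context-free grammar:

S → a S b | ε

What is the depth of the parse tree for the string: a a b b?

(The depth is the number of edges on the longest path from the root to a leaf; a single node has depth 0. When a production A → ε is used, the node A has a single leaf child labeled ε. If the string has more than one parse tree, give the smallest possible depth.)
The only parse tree applies S → a S b 2 times (once per matching a…b pair) and then S → ε.
The S nodes sit at depths 0, 1, …, 2; the innermost S (depth 2) has the single child ε at depth 3.
The terminal leaves a, b are at depths 1..2, so the longest root-to-leaf path is S → S → … → S → ε with 3 edges.
Depth = 3.

Final answer: 3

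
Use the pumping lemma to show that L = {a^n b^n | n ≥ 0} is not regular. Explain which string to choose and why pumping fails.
Language: L = {a^n b^n | n ≥ 0} (equal numbers of a's followed by b's)
Step 1: Assume for contradiction that L is regular, with pumping length p.
Step 2: Choose s = a^p b^p. Then s ∈ L (it has p a's followed by p b's) and |s| ≥ p.
Step 3: Consider any decomposition s = xyz with |xy| ≤ p and |y| > 0. Since |xy| ≤ p and the first p symbols of s are all a's, y = a^k for some k with 1 ≤ k ≤ p.
Step 4: Pumping up (i = 2): xy²z = a^(p+k) b^p, which has more a's than b's, so xy²z ∉ L.
This contradicts the pumping lemma, so L is not regular.

Final answer: Choose s = a^p b^p. Since |xy| ≤ p, y = a^k with k ≥ 1. Then xy²z = a^(p+k) b^p ∉ L.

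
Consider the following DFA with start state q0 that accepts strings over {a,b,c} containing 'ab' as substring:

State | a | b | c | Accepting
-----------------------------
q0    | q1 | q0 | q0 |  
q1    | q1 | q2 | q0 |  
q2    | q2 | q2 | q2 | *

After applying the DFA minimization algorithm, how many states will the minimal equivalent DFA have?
All 3 states are reachable from q0, so none can be removed as unreachable.
Table-filling: first mark every (accepting, non-accepting) pair as distinguishable (accepting: {q2}; non-accepting: {q0, q1}).
Round 1: (q0, q1) on 'b' go to q0 and q2, already distinguishable → mark.
Every pair of states is distinguishable, so the DFA is already minimal.
Equivalence classes: {q0}, {q1}, {q2} → 3 states.

Final answer: 3 states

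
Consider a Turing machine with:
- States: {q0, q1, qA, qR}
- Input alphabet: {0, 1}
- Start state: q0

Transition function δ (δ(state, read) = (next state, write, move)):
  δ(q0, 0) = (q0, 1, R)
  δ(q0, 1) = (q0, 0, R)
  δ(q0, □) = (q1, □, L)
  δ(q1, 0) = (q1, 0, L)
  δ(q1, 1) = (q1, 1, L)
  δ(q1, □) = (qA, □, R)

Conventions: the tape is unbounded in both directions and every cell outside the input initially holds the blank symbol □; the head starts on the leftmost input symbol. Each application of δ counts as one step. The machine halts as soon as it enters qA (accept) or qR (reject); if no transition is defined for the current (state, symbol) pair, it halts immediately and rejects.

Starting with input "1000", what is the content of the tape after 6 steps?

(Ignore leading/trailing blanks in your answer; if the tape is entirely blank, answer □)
Step 0: [q0]1000 (head at position 0)
Step 1: δ(q0, 1) = (q0, 0, R)  ⊢  0[q0]000 (head at position 1)
Step 2: δ(q0, 0) = (q0, 1, R)  ⊢  01[q0]00 (head at position 2)
Step 3: δ(q0, 0) = (q0, 1, R)  ⊢  011[q0]0 (head at position 3)
Step 4: δ(q0, 0) = (q0, 1, R)  ⊢  0111[q0]□ (head at position 4)
Step 5: δ(q0, □) = (q1, □, L)  ⊢  011[q1]1□ (head at position 3)
Step 6: δ(q1, 1) = (q1, 1, L)  ⊢  01[q1]11□ (head at position 2)
Tape after 6 steps (ignoring surrounding blanks): 0111

Final answer: Tape: 0111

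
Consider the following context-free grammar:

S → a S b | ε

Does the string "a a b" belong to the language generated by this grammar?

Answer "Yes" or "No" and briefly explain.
Every derivation applies S → a S b some number n of times and then S → ε, producing a^n b^n with equally many a's and b's. The string a a b has two a's but only one b, so it cannot be derived.

Final answer: No - no valid derivation exists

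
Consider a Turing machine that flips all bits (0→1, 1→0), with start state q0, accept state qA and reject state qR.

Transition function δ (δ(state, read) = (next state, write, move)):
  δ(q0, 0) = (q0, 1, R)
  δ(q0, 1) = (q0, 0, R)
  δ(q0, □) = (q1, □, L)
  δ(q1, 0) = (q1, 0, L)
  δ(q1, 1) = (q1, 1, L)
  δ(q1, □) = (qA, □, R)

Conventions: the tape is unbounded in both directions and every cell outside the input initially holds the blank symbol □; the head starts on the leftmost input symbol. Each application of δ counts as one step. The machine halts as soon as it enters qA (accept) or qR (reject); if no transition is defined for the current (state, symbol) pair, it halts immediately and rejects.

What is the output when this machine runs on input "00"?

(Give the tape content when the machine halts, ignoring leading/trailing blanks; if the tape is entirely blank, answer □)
Step 0: [q0]00 (head at position 0)
Step 1: δ(q0, 0) = (q0, 1, R)  ⊢  1[q0]0 (head at position 1)
Step 2: δ(q0, 0) = (q0, 1, R)  ⊢  11[q0]□ (head at position 2)
Step 3: δ(q0, □) = (q1, □, L)  ⊢  1[q1]1□ (head at position 1)
Step 4: δ(q1, 1) = (q1, 1, L)  ⊢  [q1]11□ (head at position 0)
Step 5: δ(q1, 1) = (q1, 1, L)  ⊢  [q1]□11□ (head at position -1)
Step 6: δ(q1, □) = (qA, □, R)  ⊢  □[qA]11□ (head at position 0)
The machine is in qA, so it halts and accepts.
Tape content when halted (ignoring surrounding blanks): 11

Final answer: Output: 11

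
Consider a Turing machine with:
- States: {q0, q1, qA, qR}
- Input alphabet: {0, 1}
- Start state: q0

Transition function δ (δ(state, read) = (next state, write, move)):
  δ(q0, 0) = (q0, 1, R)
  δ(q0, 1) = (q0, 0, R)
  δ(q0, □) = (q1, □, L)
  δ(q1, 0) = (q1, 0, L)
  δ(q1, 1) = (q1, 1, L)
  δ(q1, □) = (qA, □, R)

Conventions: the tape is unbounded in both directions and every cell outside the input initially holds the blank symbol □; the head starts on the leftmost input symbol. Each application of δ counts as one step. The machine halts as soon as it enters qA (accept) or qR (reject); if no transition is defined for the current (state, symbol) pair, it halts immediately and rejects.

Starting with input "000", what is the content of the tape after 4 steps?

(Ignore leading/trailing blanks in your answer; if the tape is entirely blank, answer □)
Step 0: [q0]000 (head at position 0)
Step 1: δ(q0, 0) = (q0, 1, R)  ⊢  1[q0]00 (head at position 1)
Step 2: δ(q0, 0) = (q0, 1, R)  ⊢  11[q0]0 (head at position 2)
Step 3: δ(q0, 0) = (q0, 1, R)  ⊢  111[q0]□ (head at position 3)
Step 4: δ(q0, □) = (q1, □, L)  ⊢  11[q1]1□ (head at position 2)
Tape after 4 steps (ignoring surrounding blanks): 111

Final answer: Tape: 111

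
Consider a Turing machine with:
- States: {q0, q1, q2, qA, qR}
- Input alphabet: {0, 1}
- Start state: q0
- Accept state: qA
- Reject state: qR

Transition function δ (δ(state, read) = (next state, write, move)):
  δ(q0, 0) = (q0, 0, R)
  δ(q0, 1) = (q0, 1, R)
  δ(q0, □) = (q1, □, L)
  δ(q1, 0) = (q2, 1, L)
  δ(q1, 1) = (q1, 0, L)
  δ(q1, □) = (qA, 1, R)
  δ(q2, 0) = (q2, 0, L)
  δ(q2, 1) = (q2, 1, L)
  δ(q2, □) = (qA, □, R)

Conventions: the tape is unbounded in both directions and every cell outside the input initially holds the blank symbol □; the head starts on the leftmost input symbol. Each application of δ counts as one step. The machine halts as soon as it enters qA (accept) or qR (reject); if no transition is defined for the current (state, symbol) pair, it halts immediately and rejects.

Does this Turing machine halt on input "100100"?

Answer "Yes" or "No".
Step 0: [q0]100100 (head at position 0)
Step 1: δ(q0, 1) = (q0, 1, R)  ⊢  1[q0]00100 (head at position 1)
Step 2: δ(q0, 0) = (q0, 0, R)  ⊢  10[q0]0100 (head at position 2)
Step 3: δ(q0, 0) = (q0, 0, R)  ⊢  100[q0]100 (head at position 3)
Step 4: δ(q0, 1) = (q0, 1, R)  ⊢  1001[q0]00 (head at position 4)
Step 5: δ(q0, 0) = (q0, 0, R)  ⊢  10010[q0]0 (head at position 5)
Step 6: δ(q0, 0) = (q0, 0, R)  ⊢  100100[q0]□ (head at position 6)
Step 7: δ(q0, □) = (q1, □, L)  ⊢  10010[q1]0□ (head at position 5)
Step 8: δ(q1, 0) = (q2, 1, L)  ⊢  1001[q2]01□ (head at position 4)
Step 9: δ(q2, 0) = (q2, 0, L)  ⊢  100[q2]101□ (head at position 3)
Step 10: δ(q2, 1) = (q2, 1, L)  ⊢  10[q2]0101□ (head at position 2)
Step 11: δ(q2, 0) = (q2, 0, L)  ⊢  1[q2]00101□ (head at position 1)
Step 12: δ(q2, 0) = (q2, 0, L)  ⊢  [q2]100101□ (head at position 0)
Step 13: δ(q2, 1) = (q2, 1, L)  ⊢  [q2]□100101□ (head at position -1)
Step 14: δ(q2, □) = (qA, □, R)  ⊢  □[qA]100101□ (head at position 0)
The machine is in qA, so it halts and accepts.
It halts after 14 steps.

Final answer: Yes - halts after 14 steps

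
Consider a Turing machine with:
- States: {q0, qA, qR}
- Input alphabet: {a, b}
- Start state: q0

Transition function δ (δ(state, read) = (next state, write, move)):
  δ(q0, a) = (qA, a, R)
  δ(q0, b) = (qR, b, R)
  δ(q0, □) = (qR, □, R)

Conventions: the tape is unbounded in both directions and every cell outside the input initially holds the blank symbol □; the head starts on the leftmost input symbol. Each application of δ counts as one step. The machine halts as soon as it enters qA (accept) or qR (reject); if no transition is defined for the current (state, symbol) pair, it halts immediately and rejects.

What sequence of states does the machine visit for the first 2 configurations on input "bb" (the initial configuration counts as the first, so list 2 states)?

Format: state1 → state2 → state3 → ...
Step 0: [q0]bb (head at position 0)
Step 1: δ(q0, b) = (qR, b, R)  ⊢  b[qR]b (head at position 1)
Reading off the states of these 2 configurations: q0 → qR

Final answer: q0 → qR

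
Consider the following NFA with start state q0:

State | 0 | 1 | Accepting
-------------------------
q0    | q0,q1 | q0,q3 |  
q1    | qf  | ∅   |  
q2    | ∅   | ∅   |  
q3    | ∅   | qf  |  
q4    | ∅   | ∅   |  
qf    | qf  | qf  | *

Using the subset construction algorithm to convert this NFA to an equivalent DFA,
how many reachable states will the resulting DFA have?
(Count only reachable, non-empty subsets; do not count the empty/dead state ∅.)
Start subset: {q0}
{q0}: on 0 → {q0, q1}, on 1 → {q0, q3}
{q0, q1}: on 0 → {q0, q1, qf}, on 1 → {q0, q3}
{q0, q3}: on 0 → {q0, q1}, on 1 → {q0, q3, qf}
{q0, q1, qf}: on 0 → {q0, q1, qf}, on 1 → {q0, q3, qf}
{q0, q3, qf}: on 0 → {q0, q1, qf}, on 1 → {q0, q3, qf}
Reachable non-empty subsets: {q0}, {q0, q1}, {q0, q3}, {q0, q1, qf}, {q0, q3, qf} — 5 in total.

Final answer: 5 states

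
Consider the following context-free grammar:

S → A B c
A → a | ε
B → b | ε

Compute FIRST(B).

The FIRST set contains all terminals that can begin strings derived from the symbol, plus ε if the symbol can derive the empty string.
B → b contributes b; B → ε makes B nullable, contributing ε. FIRST(B) = {b, ε}.

Final answer: {b, ε}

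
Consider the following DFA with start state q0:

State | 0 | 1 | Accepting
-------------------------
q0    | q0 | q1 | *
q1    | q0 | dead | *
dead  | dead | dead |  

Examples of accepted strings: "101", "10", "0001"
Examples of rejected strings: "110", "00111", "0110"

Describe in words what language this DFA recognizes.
binary strings with no two consecutive 1s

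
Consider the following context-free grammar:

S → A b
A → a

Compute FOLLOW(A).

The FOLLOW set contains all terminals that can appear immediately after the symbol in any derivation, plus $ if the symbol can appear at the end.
A occurs only in S → A b, where it is immediately followed by the terminal b. So FOLLOW(A) = {b}.

Final answer: {b}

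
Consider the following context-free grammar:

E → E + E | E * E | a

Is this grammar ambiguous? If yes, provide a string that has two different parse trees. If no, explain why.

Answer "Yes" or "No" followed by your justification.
Two different leftmost derivations of a + a * a:
  (1) E ⇒ E + E ⇒ a + E ⇒ a + E * E ⇒ a + a * E ⇒ a + a * a   (tree groups a + (a * a))
  (2) E ⇒ E * E ⇒ E + E * E ⇒ a + E * E ⇒ a + a * E ⇒ a + a * a   (tree groups (a + a) * a)
Two distinct leftmost derivations = two distinct parse trees, so the grammar is ambiguous.

Final answer: Yes - the string 'a + a * a' has two distinct leftmost derivations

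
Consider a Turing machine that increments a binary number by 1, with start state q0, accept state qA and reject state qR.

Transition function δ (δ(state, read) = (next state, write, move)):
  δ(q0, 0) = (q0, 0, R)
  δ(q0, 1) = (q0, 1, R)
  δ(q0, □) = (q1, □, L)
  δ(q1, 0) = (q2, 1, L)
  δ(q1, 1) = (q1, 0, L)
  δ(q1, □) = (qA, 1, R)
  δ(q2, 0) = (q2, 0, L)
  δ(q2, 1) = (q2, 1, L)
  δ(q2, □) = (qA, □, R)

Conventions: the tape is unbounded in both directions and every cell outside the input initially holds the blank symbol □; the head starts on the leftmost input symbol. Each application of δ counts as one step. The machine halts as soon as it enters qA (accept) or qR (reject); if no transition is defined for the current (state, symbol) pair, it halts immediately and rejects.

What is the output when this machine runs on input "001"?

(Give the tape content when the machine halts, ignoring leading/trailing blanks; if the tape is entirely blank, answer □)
Step 0: [q0]001 (head at position 0)
Step 1: δ(q0, 0) = (q0, 0, R)  ⊢  0[q0]01 (head at position 1)
Step 2: δ(q0, 0) = (q0, 0, R)  ⊢  00[q0]1 (head at position 2)
Step 3: δ(q0, 1) = (q0, 1, R)  ⊢  001[q0]□ (head at position 3)
Step 4: δ(q0, □) = (q1, □, L)  ⊢  00[q1]1□ (head at position 2)
Step 5: δ(q1, 1) = (q1, 0, L)  ⊢  0[q1]00□ (head at position 1)
Step 6: δ(q1, 0) = (q2, 1, L)  ⊢  [q2]010□ (head at position 0)
Step 7: δ(q2, 0) = (q2, 0, L)  ⊢  [q2]□010□ (head at position -1)
Step 8: δ(q2, □) = (qA, □, R)  ⊢  □[qA]010□ (head at position 0)
The machine is in qA, so it halts and accepts.
Tape content when halted (ignoring surrounding blanks): 010

Final answer: Output: 010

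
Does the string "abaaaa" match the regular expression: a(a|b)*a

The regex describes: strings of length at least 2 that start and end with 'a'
Yes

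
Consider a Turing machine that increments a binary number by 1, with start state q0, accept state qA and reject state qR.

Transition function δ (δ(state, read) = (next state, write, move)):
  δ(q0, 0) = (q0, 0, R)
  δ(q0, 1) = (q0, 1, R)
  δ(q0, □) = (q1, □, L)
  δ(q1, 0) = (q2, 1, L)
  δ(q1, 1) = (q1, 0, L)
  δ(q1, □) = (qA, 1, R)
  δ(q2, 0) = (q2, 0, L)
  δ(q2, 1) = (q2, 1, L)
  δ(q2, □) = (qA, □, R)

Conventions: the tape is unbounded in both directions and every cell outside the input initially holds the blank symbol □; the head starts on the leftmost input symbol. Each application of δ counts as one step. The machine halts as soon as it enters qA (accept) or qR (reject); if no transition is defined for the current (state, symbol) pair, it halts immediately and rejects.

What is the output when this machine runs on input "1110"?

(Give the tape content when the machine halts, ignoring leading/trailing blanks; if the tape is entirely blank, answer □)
Step 0: [q0]1110 (head at position 0)
Step 1: δ(q0, 1) = (q0, 1, R)  ⊢  1[q0]110 (head at position 1)
Step 2: δ(q0, 1) = (q0, 1, R)  ⊢  11[q0]10 (head at position 2)
Step 3: δ(q0, 1) = (q0, 1, R)  ⊢  111[q0]0 (head at position 3)
Step 4: δ(q0, 0) = (q0, 0, R)  ⊢  1110[q0]□ (head at position 4)
Step 5: δ(q0, □) = (q1, □, L)  ⊢  111[q1]0□ (head at position 3)
Step 6: δ(q1, 0) = (q2, 1, L)  ⊢  11[q2]11□ (head at position 2)
Step 7: δ(q2, 1) = (q2, 1, L)  ⊢  1[q2]111□ (head at position 1)
Step 8: δ(q2, 1) = (q2, 1, L)  ⊢  [q2]1111□ (head at position 0)
Step 9: δ(q2, 1) = (q2, 1, L)  ⊢  [q2]□1111□ (head at position -1)
Step 10: δ(q2, □) = (qA, □, R)  ⊢  □[qA]1111□ (head at position 0)
The machine is in qA, so it halts and accepts.
Tape content when halted (ignoring surrounding blanks): 1111

Final answer: Output: 1111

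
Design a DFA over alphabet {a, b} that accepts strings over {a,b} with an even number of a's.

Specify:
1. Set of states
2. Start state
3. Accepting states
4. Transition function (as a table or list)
One valid DFA (any DFA recognizing the same language is acceptable):
States: {q0, q1}
Start: q0
Accepting: {q0}
Transitions (accepting states marked with *):
State | a | b | Accepting
-------------------------
q0    | q1 | q0 | *
q1    | q0 | q1 |  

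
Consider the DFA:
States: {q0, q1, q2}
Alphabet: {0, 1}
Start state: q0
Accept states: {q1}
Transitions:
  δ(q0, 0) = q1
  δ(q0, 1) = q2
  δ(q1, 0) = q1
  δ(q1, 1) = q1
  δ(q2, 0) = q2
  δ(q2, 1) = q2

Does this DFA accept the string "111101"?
Processing string "111101":
  q0 --1--> q2
  q2 --1--> q2
  q2 --1--> q2
  q2 --1--> q2
  q2 --0--> q2
  q2 --1--> q2
Final state: q2
Accept states: {q1}
q2 is not an accept state, so the string is rejected.

Final answer: No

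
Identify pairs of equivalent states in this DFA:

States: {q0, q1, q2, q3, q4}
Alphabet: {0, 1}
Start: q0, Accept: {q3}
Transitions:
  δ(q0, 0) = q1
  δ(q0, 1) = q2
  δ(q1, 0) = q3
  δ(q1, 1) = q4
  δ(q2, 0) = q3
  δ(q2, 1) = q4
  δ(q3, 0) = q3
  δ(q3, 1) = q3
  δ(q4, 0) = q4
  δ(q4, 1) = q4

Using the table-filling algorithm:
Round 0 – mark pairs where exactly one state is accepting: (q0,q3), (q1,q3), (q2,q3), (q3,q4)
Round 1 – newly marked: (q0,q1) [on 0: q1 vs q3, already marked]; (q0,q2) [on 0: q1 vs q3, already marked]; (q1,q4) [on 0: q3 vs q4, already marked]; (q2,q4) [on 0: q3 vs q4, already marked]
Round 2 – newly marked: (q0,q4) [on 0: q1 vs q4, already marked]
No further pairs can be marked.
(q1, q2) unmarked: δ(q1,0)=q3, δ(q2,0)=q3; δ(q1,1)=q4, δ(q2,1)=q4 → equivalent
Equivalent pairs: (q1, q2)

Final answer: Equivalent pairs: (q1, q2)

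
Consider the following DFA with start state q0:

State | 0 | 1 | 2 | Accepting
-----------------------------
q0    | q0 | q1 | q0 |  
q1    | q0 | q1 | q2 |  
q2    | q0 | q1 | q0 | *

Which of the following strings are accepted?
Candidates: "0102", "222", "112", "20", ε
"0102": q0 → q0 → q1 → q0 → q0; q0 is not accepting → rejected
"222": q0 → q0 → q0 → q0; q0 is not accepting → rejected
"112": q0 → q1 → q1 → q2; q2 is accepting → accepted
"20": q0 → q0 → q0; q0 is not accepting → rejected
ε: q0; q0 is not accepting → rejected

Final answer: "112"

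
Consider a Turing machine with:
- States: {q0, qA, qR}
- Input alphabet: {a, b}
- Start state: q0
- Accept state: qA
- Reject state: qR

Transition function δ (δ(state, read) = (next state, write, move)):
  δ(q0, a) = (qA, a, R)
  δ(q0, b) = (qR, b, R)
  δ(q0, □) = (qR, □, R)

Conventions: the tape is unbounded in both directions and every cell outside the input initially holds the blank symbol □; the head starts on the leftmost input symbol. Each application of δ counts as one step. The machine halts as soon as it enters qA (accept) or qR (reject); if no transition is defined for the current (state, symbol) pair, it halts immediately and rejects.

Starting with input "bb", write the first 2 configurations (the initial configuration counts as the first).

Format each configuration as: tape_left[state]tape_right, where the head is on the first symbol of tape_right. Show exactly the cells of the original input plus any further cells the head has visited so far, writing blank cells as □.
Step 0: [q0]bb (head at position 0)
Step 1: δ(q0, b) = (qR, b, R)  ⊢  b[qR]b (head at position 1)

Final answer: [q0]bb ⊢ b[qR]b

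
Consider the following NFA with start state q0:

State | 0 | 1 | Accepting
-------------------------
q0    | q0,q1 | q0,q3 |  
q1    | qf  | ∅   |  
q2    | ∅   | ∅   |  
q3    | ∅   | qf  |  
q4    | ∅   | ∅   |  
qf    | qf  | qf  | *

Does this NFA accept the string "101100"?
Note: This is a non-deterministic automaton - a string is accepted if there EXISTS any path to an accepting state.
Track the set of states the NFA could be in: start {q0}
Read '1': {q0} → {q0, q3}
Read '0': {q0, q3} → {q0, q1}
Read '1': {q0, q1} → {q0, q3}
Read '1': {q0, q3} → {q0, q3, qf}
Read '0': {q0, q3, qf} → {q0, q1, qf}
Read '0': {q0, q1, qf} → {q0, q1, qf}
Final set {q0, q1, qf} contains accepting state(s) {qf} → accepted.

Final answer: Yes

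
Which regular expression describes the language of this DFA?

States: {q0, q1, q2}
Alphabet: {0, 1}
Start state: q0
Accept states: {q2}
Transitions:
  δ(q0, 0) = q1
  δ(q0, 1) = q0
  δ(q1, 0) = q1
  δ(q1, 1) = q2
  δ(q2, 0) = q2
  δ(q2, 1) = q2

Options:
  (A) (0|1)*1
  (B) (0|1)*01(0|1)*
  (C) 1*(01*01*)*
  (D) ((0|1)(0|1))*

Testing sample strings against the DFA:
  '0110' -> accepted
  '100' -> rejected
  '01000' -> accepted
  '011' -> accepted
Checking each option for a counterexample:
  (A) (0|1)*1: '1' is rejected by the DFA but matches the regex → eliminated
  (B) (0|1)*01(0|1)*: agrees with the DFA on all strings of length ≤ 4
  (C) 1*(01*01*)*: ε is rejected by the DFA but matches the regex → eliminated
  (D) ((0|1)(0|1))*: ε is rejected by the DFA but matches the regex → eliminated
Only (B) (0|1)*01(0|1)* is consistent with the DFA.

Final answer: (B) (0|1)*01(0|1)*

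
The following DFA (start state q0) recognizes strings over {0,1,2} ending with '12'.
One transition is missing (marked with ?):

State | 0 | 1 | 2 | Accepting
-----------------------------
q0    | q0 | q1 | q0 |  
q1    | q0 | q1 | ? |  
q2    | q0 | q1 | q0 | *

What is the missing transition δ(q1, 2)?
q2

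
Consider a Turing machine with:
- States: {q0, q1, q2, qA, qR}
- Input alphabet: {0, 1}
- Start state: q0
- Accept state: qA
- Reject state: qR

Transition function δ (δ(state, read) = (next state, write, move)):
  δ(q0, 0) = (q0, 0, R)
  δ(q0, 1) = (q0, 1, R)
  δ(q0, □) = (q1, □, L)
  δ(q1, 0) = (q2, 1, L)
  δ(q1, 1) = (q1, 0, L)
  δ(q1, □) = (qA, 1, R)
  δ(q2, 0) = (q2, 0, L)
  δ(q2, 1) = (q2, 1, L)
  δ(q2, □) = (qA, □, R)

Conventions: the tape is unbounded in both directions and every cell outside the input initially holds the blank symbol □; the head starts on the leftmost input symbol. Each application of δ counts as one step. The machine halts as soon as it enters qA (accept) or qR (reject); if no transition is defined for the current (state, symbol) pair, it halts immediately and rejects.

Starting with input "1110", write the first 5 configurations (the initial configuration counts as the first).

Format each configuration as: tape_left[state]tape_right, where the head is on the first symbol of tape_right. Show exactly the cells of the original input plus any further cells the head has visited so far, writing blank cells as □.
Step 0: [q0]1110 (head at position 0)
Step 1: δ(q0, 1) = (q0, 1, R)  ⊢  1[q0]110 (head at position 1)
Step 2: δ(q0, 1) = (q0, 1, R)  ⊢  11[q0]10 (head at position 2)
Step 3: δ(q0, 1) = (q0, 1, R)  ⊢  111[q0]0 (head at position 3)
Step 4: δ(q0, 0) = (q0, 0, R)  ⊢  1110[q0]□ (head at position 4)

Final answer: [q0]1110 ⊢ 1[q0]110 ⊢ 11[q0]10 ⊢ 111[q0]0 ⊢ 1110[q0]□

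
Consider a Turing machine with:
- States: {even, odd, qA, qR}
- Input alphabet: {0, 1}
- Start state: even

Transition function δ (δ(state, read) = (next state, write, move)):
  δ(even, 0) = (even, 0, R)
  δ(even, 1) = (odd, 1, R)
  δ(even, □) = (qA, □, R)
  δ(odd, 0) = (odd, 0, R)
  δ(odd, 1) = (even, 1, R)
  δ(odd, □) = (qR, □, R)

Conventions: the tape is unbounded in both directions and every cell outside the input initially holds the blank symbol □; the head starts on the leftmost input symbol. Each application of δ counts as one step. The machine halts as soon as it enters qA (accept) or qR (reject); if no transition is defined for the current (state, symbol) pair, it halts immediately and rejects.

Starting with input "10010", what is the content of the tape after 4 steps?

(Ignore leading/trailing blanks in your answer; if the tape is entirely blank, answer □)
Step 0: [even]10010 (head at position 0)
Step 1: δ(even, 1) = (odd, 1, R)  ⊢  1[odd]0010 (head at position 1)
Step 2: δ(odd, 0) = (odd, 0, R)  ⊢  10[odd]010 (head at position 2)
Step 3: δ(odd, 0) = (odd, 0, R)  ⊢  100[odd]10 (head at position 3)
Step 4: δ(odd, 1) = (even, 1, R)  ⊢  1001[even]0 (head at position 4)
Tape after 4 steps (ignoring surrounding blanks): 10010

Final answer: Tape: 10010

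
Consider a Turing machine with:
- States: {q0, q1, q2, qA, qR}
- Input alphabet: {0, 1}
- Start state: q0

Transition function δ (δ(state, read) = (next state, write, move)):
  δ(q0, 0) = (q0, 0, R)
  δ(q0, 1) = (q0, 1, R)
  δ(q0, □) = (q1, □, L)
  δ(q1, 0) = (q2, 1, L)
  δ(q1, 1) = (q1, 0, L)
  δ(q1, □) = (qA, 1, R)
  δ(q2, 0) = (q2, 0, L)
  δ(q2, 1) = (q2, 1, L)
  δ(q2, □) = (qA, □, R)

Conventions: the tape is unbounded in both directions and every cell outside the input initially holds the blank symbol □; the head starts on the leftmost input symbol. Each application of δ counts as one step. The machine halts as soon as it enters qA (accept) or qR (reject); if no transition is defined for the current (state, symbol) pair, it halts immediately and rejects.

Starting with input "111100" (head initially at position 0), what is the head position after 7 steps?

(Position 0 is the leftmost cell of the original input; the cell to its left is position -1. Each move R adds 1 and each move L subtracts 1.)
Step 0: [q0]111100 (head at position 0)
Step 1: δ(q0, 1) = (q0, 1, R)  ⊢  1[q0]11100 (head at position 1)
Step 2: δ(q0, 1) = (q0, 1, R)  ⊢  11[q0]1100 (head at position 2)
Step 3: δ(q0, 1) = (q0, 1, R)  ⊢  111[q0]100 (head at position 3)
Step 4: δ(q0, 1) = (q0, 1, R)  ⊢  1111[q0]00 (head at position 4)
Step 5: δ(q0, 0) = (q0, 0, R)  ⊢  11110[q0]0 (head at position 5)
Step 6: δ(q0, 0) = (q0, 0, R)  ⊢  111100[q0]□ (head at position 6)
Step 7: δ(q0, □) = (q1, □, L)  ⊢  11110[q1]0□ (head at position 5)
Head position after 7 steps: 5

Final answer: Position 5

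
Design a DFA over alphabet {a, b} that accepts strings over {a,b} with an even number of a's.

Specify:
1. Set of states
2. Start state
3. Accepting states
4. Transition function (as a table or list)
One valid DFA (any DFA recognizing the same language is acceptable):
States: {q0, q1}
Start: q0
Accepting: {q0}
Transitions (accepting states marked with *):
State | a | b | Accepting
-------------------------
q0    | q1 | q0 | *
q1    | q0 | q1 |  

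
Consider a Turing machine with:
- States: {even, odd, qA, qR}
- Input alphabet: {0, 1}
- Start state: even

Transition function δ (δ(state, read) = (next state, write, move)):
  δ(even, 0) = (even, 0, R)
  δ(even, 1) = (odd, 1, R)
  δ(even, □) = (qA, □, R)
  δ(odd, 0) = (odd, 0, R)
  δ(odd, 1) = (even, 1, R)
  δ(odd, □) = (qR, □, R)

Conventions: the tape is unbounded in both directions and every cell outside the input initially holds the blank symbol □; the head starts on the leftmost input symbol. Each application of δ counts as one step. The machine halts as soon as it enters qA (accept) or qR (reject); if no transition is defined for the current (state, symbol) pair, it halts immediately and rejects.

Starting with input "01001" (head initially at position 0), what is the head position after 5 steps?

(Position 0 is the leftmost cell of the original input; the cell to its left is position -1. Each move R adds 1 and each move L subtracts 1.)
Step 0: [even]01001 (head at position 0)
Step 1: δ(even, 0) = (even, 0, R)  ⊢  0[even]1001 (head at position 1)
Step 2: δ(even, 1) = (odd, 1, R)  ⊢  01[odd]001 (head at position 2)
Step 3: δ(odd, 0) = (odd, 0, R)  ⊢  010[odd]01 (head at position 3)
Step 4: δ(odd, 0) = (odd, 0, R)  ⊢  0100[odd]1 (head at position 4)
Step 5: δ(odd, 1) = (even, 1, R)  ⊢  01001[even]□ (head at position 5)
Head position after 5 steps: 5

Final answer: Position 5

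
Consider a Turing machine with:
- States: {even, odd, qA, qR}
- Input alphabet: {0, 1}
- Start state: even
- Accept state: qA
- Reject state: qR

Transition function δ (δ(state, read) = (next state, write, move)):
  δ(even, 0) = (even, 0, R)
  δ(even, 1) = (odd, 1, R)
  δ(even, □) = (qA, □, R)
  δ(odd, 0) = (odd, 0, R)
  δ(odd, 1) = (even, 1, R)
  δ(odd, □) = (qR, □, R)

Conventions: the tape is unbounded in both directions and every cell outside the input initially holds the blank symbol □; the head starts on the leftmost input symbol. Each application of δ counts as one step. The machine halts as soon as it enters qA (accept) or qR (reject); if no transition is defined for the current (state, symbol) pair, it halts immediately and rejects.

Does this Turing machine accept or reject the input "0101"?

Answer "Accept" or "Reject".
Step 0: [even]0101 (head at position 0)
Step 1: δ(even, 0) = (even, 0, R)  ⊢  0[even]101 (head at position 1)
Step 2: δ(even, 1) = (odd, 1, R)  ⊢  01[odd]01 (head at position 2)
Step 3: δ(odd, 0) = (odd, 0, R)  ⊢  010[odd]1 (head at position 3)
Step 4: δ(odd, 1) = (even, 1, R)  ⊢  0101[even]□ (head at position 4)
Step 5: δ(even, □) = (qA, □, R)  ⊢  0101□[qA]□ (head at position 5)
The machine is in qA, so it halts and accepts.

Final answer: Accept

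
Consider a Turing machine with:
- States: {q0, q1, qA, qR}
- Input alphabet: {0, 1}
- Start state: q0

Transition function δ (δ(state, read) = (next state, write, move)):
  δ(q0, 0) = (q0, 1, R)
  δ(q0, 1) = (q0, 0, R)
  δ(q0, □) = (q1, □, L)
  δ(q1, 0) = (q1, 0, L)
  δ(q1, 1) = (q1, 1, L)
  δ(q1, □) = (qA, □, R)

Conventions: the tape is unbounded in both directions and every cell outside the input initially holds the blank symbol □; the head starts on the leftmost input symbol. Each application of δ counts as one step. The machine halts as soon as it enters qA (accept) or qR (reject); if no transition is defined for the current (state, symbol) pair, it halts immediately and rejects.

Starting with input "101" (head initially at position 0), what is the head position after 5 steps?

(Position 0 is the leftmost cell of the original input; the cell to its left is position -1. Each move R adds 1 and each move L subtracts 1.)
Step 0: [q0]101 (head at position 0)
Step 1: δ(q0, 1) = (q0, 0, R)  ⊢  0[q0]01 (head at position 1)
Step 2: δ(q0, 0) = (q0, 1, R)  ⊢  01[q0]1 (head at position 2)
Step 3: δ(q0, 1) = (q0, 0, R)  ⊢  010[q0]□ (head at position 3)
Step 4: δ(q0, □) = (q1, □, L)  ⊢  01[q1]0□ (head at position 2)
Step 5: δ(q1, 0) = (q1, 0, L)  ⊢  0[q1]10□ (head at position 1)
Head position after 5 steps: 1

Final answer: Position 1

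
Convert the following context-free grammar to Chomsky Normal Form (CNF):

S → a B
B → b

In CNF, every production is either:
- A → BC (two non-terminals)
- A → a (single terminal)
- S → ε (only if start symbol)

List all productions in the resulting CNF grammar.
The grammar has no ε-productions or unit productions to eliminate.
S → a B has terminal a in a right-hand side of length ≥ 2: introduce T_a → a and use T_a in place of a.
B → b is already in CNF (single terminal) – keep it.
S → a B becomes S → T_a B.
Resulting CNF grammar (3 productions): T_a → a; B → b; S → T_a B

Final answer: T_a → a; B → b; S → T_a B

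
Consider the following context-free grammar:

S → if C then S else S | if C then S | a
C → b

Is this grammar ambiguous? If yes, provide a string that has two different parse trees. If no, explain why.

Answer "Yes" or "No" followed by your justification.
The 'dangling else' can attach to either if. Two leftmost derivations of  if b then if b then a else a:
  (1) S ⇒ if C then S else S ⇒ if b then S else S ⇒ if b then if C then S else S ⇒ if b then if b then S else S ⇒ if b then if b then a else S ⇒ if b then if b then a else a   (else belongs to the outer if)
  (2) S ⇒ if C then S ⇒ if b then S ⇒ if b then if C then S else S ⇒ if b then if b then S else S ⇒ if b then if b then a else S ⇒ if b then if b then a else a   (else belongs to the inner if)
Two distinct parse trees for the same string, so the grammar is ambiguous.

Final answer: Yes - the string 'if b then if b then a else a' has two distinct leftmost derivations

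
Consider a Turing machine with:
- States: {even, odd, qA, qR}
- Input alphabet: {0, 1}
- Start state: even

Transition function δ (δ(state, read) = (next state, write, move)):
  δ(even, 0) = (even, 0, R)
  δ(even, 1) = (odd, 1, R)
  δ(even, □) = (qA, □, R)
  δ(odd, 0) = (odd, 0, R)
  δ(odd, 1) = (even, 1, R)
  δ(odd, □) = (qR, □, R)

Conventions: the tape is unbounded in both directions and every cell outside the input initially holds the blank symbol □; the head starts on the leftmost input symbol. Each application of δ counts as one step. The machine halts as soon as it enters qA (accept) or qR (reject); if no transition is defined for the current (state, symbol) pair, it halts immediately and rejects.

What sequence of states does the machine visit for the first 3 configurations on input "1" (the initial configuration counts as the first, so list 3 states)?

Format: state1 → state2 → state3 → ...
Step 0: [even]1 (head at position 0)
Step 1: δ(even, 1) = (odd, 1, R)  ⊢  1[odd]□ (head at position 1)
Step 2: δ(odd, □) = (qR, □, R)  ⊢  1□[qR]□ (head at position 2)
Reading off the states of these 3 configurations: even → odd → qR

Final answer: even → odd → qR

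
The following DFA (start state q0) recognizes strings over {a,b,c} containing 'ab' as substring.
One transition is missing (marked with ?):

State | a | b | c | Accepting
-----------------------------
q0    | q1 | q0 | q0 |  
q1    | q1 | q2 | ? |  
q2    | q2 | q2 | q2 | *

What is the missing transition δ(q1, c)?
q0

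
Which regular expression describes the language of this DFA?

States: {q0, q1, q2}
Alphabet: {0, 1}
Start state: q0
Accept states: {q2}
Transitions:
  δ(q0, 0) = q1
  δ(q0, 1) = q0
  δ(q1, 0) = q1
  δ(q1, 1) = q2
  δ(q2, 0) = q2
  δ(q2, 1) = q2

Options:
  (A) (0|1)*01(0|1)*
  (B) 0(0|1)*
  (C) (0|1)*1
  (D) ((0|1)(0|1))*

Testing sample strings against the DFA:
  '0000' -> rejected
  '01' -> accepted
  '001' -> accepted
  '001' -> accepted
Checking each option for a counterexample:
  (A) (0|1)*01(0|1)*: agrees with the DFA on all strings of length ≤ 4
  (B) 0(0|1)*: '0' is rejected by the DFA but matches the regex → eliminated
  (C) (0|1)*1: '1' is rejected by the DFA but matches the regex → eliminated
  (D) ((0|1)(0|1))*: ε is rejected by the DFA but matches the regex → eliminated
Only (A) (0|1)*01(0|1)* is consistent with the DFA.

Final answer: (A) (0|1)*01(0|1)*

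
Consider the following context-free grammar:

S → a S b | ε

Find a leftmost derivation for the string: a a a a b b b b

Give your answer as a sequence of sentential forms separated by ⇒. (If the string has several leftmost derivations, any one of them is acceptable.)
Start with S.
Step 1: the leftmost non-terminal is S; apply S → a S b:  a S b
Step 2: the leftmost non-terminal is S; apply S → a S b:  a a S b b
Step 3: the leftmost non-terminal is S; apply S → a S b:  a a a S b b b
Step 4: the leftmost non-terminal is S; apply S → a S b:  a a a a S b b b b
Step 5: the leftmost non-terminal is S; apply S → ε:  a a a a b b b b

Final answer: S ⇒ a S b ⇒ a a S b b ⇒ a a a S b b b ⇒ a a a a S b b b b ⇒ a a a a b b b b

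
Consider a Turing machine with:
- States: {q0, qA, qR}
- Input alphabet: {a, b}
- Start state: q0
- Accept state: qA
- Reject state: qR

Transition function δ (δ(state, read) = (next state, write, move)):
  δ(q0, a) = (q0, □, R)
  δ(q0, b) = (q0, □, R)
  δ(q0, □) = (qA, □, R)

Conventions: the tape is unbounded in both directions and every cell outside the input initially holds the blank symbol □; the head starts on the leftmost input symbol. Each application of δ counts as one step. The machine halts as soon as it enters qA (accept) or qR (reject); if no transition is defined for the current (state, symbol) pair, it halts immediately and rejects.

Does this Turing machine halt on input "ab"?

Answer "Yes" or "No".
Step 0: [q0]ab (head at position 0)
Step 1: δ(q0, a) = (q0, □, R)  ⊢  □[q0]b (head at position 1)
Step 2: δ(q0, b) = (q0, □, R)  ⊢  □□[q0]□ (head at position 2)
Step 3: δ(q0, □) = (qA, □, R)  ⊢  □□□[qA]□ (head at position 3)
The machine is in qA, so it halts and accepts.
It halts after 3 steps.

Final answer: Yes - halts after 3 steps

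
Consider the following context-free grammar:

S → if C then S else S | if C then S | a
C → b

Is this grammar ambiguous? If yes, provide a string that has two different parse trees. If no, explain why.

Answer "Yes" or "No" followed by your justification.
The 'dangling else' can attach to either if. Two leftmost derivations of  if b then if b then a else a:
  (1) S ⇒ if C then S else S ⇒ if b then S else S ⇒ if b then if C then S else S ⇒ if b then if b then S else S ⇒ if b then if b then a else S ⇒ if b then if b then a else a   (else belongs to the outer if)
  (2) S ⇒ if C then S ⇒ if b then S ⇒ if b then if C then S else S ⇒ if b then if b then S else S ⇒ if b then if b then a else S ⇒ if b then if b then a else a   (else belongs to the inner if)
Two distinct parse trees for the same string, so the grammar is ambiguous.

Final answer: Yes - the string 'if b then if b then a else a' has two distinct leftmost derivations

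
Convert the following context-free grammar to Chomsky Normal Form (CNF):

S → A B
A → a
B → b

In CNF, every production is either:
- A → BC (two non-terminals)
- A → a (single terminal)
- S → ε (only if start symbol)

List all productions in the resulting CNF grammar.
The grammar has no ε-productions or unit productions to eliminate.
S → A B is already in CNF (two non-terminals) – keep it.
A → a is already in CNF (single terminal) – keep it.
B → b is already in CNF (single terminal) – keep it.
Resulting CNF grammar (3 productions): A → a; B → b; S → A B

Final answer: A → a; B → b; S → A B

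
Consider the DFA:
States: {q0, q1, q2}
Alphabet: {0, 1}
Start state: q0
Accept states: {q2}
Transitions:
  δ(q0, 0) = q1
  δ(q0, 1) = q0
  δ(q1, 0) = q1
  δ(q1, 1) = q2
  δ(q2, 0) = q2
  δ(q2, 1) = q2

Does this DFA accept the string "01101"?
Processing string "01101":
  q0 --0--> q1
  q1 --1--> q2
  q2 --1--> q2
  q2 --0--> q2
  q2 --1--> q2
Final state: q2
Accept states: {q2}
q2 is an accept state, so the string is accepted.

Final answer: Yes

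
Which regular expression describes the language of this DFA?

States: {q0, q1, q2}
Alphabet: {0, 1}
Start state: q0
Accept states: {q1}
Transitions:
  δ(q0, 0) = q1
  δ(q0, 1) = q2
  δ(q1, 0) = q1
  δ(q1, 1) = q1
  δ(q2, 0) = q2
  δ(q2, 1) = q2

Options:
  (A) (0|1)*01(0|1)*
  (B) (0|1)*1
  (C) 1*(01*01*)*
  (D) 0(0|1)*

Testing sample strings against the DFA:
  '11011' -> rejected
  '0110' -> accepted
  '01' -> accepted
  '100' -> rejected
Checking each option for a counterexample:
  (A) (0|1)*01(0|1)*: '0' is accepted by the DFA but does not match the regex → eliminated
  (B) (0|1)*1: '0' is accepted by the DFA but does not match the regex → eliminated
  (C) 1*(01*01*)*: ε is rejected by the DFA but matches the regex → eliminated
  (D) 0(0|1)*: agrees with the DFA on all strings of length ≤ 4
Only (D) 0(0|1)* is consistent with the DFA.

Final answer: (D) 0(0|1)*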